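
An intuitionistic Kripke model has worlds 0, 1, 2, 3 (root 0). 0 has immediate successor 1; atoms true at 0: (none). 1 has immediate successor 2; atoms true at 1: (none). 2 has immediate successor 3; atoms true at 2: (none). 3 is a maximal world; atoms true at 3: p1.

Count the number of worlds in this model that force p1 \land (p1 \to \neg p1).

0: does not force it — 0 \nVdash p1 \land (p1 \to \neg p1) since 0 fails p1.
1: does not force it — 1 \nVdash p1 \land (p1 \to \neg p1) since 1 fails p1.
2: does not force it — 2 \nVdash p1 \land (p1 \to \neg p1) since 2 fails p1.
3: does not force it.
Worlds forcing the formula: { }.

0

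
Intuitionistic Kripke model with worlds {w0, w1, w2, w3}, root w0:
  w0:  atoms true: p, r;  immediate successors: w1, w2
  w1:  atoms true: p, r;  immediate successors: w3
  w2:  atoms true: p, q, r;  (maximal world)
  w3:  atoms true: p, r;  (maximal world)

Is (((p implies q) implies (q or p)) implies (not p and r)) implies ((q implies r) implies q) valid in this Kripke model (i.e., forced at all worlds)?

w0 forces (((p implies q) implies (q or p)) implies (not p and r)) implies ((q implies r) implies q) vacuously: no world accessible from w0 forces the antecedent ((p implies q) implies (q or p)) implies (not p and r).
Since the root w0 forces (((p implies q) implies (q or p)) implies (not p and r)) implies ((q implies r) implies q) and forcing is persistent (monotone upward), every world forces it.

Yes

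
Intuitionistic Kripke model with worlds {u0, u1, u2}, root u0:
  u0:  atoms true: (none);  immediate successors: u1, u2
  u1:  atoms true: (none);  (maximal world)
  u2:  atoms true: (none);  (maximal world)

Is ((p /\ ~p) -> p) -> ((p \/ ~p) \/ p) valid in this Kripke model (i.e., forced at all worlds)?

Yes

u0 ||- ((p /\ ~p) -> p) -> ((p \/ ~p) \/ p): every world accessible from u0 that forces (p /\ ~p) -> p (namely u0, u1, u2) also forces (p \/ ~p) \/ p.
Since the root u0 forces ((p /\ ~p) -> p) -> ((p \/ ~p) \/ p) and forcing is persistent (monotone upward), every world forces it.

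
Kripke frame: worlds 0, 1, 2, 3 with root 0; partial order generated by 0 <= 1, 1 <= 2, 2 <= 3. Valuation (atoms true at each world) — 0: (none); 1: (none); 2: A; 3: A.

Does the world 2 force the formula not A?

No

2 does not force not A since 2 is accessible from 2 and 2 forces A.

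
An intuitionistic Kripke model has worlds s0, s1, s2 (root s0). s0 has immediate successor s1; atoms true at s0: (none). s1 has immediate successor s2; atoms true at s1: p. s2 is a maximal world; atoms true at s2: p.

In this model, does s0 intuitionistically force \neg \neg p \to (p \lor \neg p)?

No

s0 \nVdash \neg \neg p \to (p \lor \neg p): already at s0 itself, s0 \Vdash \neg \neg p but s0 \nVdash p \lor \neg p.
s0 \nVdash p \lor \neg p: neither disjunct is forced at s0.
s0 lacks atom p, so s0 \nVdash p.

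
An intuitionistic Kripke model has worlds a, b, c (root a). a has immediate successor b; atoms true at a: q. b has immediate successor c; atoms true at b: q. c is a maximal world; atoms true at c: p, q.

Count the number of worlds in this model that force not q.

a: does not force it — a does not force not q since a is accessible from a and a forces q.
b: does not force it — b does not force not q since b is accessible from b and b forces q.
c: does not force it.
Worlds forcing the formula: { }.

0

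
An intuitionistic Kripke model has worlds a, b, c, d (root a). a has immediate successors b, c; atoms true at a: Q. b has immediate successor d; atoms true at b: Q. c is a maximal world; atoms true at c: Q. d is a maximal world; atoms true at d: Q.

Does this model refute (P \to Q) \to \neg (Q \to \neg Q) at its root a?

a \Vdash (P \to Q) \to \neg (Q \to \neg Q): every world accessible from a that forces P \to Q (namely a, b, c, d) also forces \neg (Q \to \neg Q).
So the root a forces (P \to Q) \to \neg (Q \to \neg Q); the model is not a countermodel.

No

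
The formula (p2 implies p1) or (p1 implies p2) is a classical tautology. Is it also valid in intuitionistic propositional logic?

This is the Gödel–Dummett linearity axiom, which is not intuitionistically valid.
A Kripke countermodel: worlds u, v, w; order generated by u <= v, u <= w; atoms true at each world — u:{}; v:{p2}; w:{p1}.
u does not force (p2 implies p1) or (p1 implies p2): neither disjunct is forced at u.
u does not force p2 implies p1: at the accessible world v, v forces p2 but v does not force p1.
v lacks atom p1, so v does not force p1.
So the root u does not force the formula.

No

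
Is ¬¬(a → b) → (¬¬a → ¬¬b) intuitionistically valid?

This is the distribution of double negation over implication, which is intuitionistically derivable.
Assume ¬¬(a → b) and ¬¬a; suppose ¬b. Then a → b would give ¬a (by contraposition), contradicting ¬¬a; so ¬(a → b), contradicting ¬¬(a → b). Hence ¬¬b.

Yes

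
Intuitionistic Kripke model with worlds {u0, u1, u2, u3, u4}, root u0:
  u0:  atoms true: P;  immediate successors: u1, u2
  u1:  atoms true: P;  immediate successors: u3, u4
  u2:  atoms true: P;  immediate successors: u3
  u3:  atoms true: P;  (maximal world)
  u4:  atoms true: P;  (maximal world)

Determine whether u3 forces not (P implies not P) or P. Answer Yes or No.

Yes

u3 forces not (P implies not P) or P via the disjunct not (P implies not P).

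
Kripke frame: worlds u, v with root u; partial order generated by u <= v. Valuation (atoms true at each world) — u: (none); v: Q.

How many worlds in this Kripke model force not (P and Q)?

u: forces it.
v: forces it.
Worlds forcing the formula: {u, v}.

2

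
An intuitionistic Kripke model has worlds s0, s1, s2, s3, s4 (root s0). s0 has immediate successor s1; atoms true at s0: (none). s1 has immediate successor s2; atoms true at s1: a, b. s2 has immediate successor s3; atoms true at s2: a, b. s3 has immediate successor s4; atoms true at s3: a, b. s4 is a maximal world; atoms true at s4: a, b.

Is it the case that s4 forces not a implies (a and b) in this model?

Yes

s4 forces not a implies (a and b) vacuously: no world accessible from s4 forces the antecedent not a.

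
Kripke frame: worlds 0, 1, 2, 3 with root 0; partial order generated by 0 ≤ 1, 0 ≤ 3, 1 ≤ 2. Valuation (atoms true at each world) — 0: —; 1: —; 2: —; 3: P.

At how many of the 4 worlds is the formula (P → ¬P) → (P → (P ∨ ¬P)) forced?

4

0: forces it.
1: forces it.
2: forces it.
3: forces it.
Worlds forcing the formula: {0, 1, 2, 3}.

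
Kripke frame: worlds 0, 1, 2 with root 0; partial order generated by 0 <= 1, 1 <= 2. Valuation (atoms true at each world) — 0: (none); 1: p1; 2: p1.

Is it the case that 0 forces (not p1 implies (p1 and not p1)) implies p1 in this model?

No

0 does not force (not p1 implies (p1 and not p1)) implies p1: already at 0 itself, 0 forces not p1 implies (p1 and not p1) but 0 does not force p1.
0 lacks atom p1, so 0 does not force p1.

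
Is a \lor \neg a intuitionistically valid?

This is the law of excluded middle, which is not intuitionistically valid.
A Kripke countermodel: worlds u, v; order generated by u \le v; atoms true at each world — u:{}; v:{a}.
u \nVdash a \lor \neg a: neither disjunct is forced at u.
u lacks atom a, so u \nVdash a.
So the root u does not force the formula.

No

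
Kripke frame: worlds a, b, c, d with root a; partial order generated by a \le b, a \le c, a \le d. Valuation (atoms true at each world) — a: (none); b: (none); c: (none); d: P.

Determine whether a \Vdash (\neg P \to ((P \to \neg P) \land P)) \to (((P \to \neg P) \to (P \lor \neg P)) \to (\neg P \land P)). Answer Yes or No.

No

a \nVdash (\neg P \to ((P \to \neg P) \land P)) \to (((P \to \neg P) \to (P \lor \neg P)) \to (\neg P \land P)): at the accessible world d, d \Vdash \neg P \to ((P \to \neg P) \land P) but d \nVdash ((P \to \neg P) \to (P \lor \neg P)) \to (\neg P \land P).
d \nVdash ((P \to \neg P) \to (P \lor \neg P)) \to (\neg P \land P): already at d itself, d \Vdash (P \to \neg P) \to (P \lor \neg P) but d \nVdash \neg P \land P.
d \nVdash \neg P \land P since d fails \neg P.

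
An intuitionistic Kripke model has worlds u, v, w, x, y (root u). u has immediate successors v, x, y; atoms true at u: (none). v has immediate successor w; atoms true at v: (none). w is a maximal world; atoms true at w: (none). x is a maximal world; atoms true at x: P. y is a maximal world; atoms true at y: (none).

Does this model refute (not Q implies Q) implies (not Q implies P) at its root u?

u forces (not Q implies Q) implies (not Q implies P) vacuously: no world accessible from u forces the antecedent not Q implies Q.
So the root u forces (not Q implies Q) implies (not Q implies P); the model is not a countermodel.

No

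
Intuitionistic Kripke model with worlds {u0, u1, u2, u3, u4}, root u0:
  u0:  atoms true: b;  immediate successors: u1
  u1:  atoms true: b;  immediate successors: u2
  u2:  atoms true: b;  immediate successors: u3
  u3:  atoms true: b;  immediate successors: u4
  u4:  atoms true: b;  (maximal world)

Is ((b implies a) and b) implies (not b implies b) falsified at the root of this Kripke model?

No

u0 forces ((b implies a) and b) implies (not b implies b) vacuously: no world accessible from u0 forces the antecedent (b implies a) and b.
So the root u0 forces ((b implies a) and b) implies (not b implies b); the model is not a countermodel.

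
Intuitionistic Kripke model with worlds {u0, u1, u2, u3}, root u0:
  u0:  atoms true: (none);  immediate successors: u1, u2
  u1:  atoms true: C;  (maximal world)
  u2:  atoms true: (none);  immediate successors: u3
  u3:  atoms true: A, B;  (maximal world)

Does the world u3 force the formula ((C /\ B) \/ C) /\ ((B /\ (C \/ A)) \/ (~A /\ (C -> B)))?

No

u3 ||-/- ((C /\ B) \/ C) /\ ((B /\ (C \/ A)) \/ (~A /\ (C -> B))) since u3 fails (C /\ B) \/ C.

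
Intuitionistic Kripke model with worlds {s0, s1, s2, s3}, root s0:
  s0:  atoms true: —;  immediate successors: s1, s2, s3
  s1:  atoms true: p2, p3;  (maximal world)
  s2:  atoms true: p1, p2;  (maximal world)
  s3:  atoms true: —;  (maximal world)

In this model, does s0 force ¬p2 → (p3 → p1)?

s0 ⊩ ¬p2 → (p3 → p1): every world accessible from s0 that forces ¬p2 (namely s3) also forces p3 → p1.

Yes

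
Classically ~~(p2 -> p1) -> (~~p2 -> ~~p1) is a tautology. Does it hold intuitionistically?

This is the distribution of double negation over implication, which is intuitionistically derivable.
Assume ~~(p2 -> p1) and ~~p2; suppose ~p1. Then p2 -> p1 would give ~p2 (by contraposition), contradicting ~~p2; so ~(p2 -> p1), contradicting ~~(p2 -> p1). Hence ~~p1.

Yes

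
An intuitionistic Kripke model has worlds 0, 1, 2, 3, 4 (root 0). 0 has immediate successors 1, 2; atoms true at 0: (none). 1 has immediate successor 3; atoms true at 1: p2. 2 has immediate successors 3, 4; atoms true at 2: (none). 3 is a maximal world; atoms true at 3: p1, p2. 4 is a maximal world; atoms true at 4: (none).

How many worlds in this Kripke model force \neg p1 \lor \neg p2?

0: does not force it — 0 \nVdash \neg p1 \lor \neg p2: neither disjunct is forced at 0.
1: does not force it — 1 \nVdash \neg p1 \lor \neg p2: neither disjunct is forced at 1.
2: does not force it.
3: does not force it.
4: forces it.
Worlds forcing the formula: {4}.

1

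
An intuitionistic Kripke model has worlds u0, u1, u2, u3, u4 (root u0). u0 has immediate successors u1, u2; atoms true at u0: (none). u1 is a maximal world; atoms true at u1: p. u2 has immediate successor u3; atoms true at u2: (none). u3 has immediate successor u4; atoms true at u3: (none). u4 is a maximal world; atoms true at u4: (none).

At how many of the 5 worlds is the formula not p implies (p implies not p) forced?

5

u0: forces it.
u1: forces it.
u2: forces it.
u3: forces it.
u4: forces it.
Worlds forcing the formula: {u0, u1, u2, u3, u4}.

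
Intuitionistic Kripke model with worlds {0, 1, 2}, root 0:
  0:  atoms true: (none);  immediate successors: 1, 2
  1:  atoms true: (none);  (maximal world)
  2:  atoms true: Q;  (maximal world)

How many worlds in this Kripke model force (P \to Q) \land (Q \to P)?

1

0: does not force it — 0 \nVdash (P \to Q) \land (Q \to P) since 0 fails Q \to P.
1: forces it.
2: does not force it — 2 \nVdash (P \to Q) \land (Q \to P) since 2 fails Q \to P.
Worlds forcing the formula: {1}.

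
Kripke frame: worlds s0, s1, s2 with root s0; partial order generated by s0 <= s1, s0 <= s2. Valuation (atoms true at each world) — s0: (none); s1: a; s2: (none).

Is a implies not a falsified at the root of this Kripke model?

Yes

s0 does not force a implies not a: at the accessible world s1, s1 forces a but s1 does not force not a.
s1 does not force not a since s1 is accessible from s1 and s1 forces a.
So the root s0 does not force a implies not a; the model is a countermodel.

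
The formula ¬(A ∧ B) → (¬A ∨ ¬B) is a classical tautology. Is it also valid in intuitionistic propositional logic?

No

This is the constructively invalid direction of De Morgan's law for conjunction, which is not intuitionistically valid.
A Kripke countermodel: worlds a, b, c; order generated by a ≤ b, a ≤ c; atoms true at each world — a:{}; b:{A}; c:{B}.
a ⊮ ¬(A ∧ B) → (¬A ∨ ¬B): already at a itself, a ⊩ ¬(A ∧ B) but a ⊮ ¬A ∨ ¬B.
a ⊮ ¬A ∨ ¬B: neither disjunct is forced at a.
a ⊮ ¬A since b is accessible from a and b ⊩ A.
So the root a does not force the formula.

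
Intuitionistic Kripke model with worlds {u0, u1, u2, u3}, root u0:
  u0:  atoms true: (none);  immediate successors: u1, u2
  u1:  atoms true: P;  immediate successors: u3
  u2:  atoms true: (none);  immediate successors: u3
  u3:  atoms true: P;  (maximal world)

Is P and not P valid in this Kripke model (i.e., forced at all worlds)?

Not every world: u0 does not force P and not P.
u0 does not force P and not P since u0 fails P.

No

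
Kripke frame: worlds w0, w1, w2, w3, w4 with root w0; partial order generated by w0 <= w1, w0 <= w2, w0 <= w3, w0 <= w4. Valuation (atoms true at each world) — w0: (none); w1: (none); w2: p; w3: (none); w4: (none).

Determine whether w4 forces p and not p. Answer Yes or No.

No

w4 does not force p and not p since w4 fails p.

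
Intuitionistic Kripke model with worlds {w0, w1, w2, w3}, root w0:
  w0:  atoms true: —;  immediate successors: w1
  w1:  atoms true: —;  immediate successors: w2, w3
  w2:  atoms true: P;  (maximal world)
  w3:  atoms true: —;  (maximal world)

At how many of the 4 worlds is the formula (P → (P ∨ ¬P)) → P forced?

1

w0: does not force it — w0 ⊮ (P → (P ∨ ¬P)) → P: already at w0 itself, w0 ⊩ P → (P ∨ ¬P) but w0 ⊮ P.
w1: does not force it — w1 ⊮ (P → (P ∨ ¬P)) → P: already at w1 itself, w1 ⊩ P → (P ∨ ¬P) but w1 ⊮ P.
w2: forces it.
w3: does not force it — w3 ⊮ (P → (P ∨ ¬P)) → P: already at w3 itself, w3 ⊩ P → (P ∨ ¬P) but w3 ⊮ P.
Worlds forcing the formula: {w2}.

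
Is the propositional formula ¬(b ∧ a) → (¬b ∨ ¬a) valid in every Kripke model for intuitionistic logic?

No

This is the constructively invalid direction of De Morgan's law for conjunction, which is not intuitionistically valid.
A Kripke countermodel: worlds 0, 1, 2; order generated by 0 ≤ 1, 0 ≤ 2; atoms true at each world — 0:{}; 1:{b}; 2:{a}.
0 ⊮ ¬(b ∧ a) → (¬b ∨ ¬a): already at 0 itself, 0 ⊩ ¬(b ∧ a) but 0 ⊮ ¬b ∨ ¬a.
0 ⊮ ¬b ∨ ¬a: neither disjunct is forced at 0.
0 ⊮ ¬b since 1 is accessible from 0 and 1 ⊩ b.
So the root 0 does not force the formula.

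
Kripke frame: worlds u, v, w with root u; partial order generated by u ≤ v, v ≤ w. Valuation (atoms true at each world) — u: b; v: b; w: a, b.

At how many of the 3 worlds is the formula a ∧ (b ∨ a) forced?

u: does not force it — u ⊮ a ∧ (b ∨ a) since u fails a.
v: does not force it — v ⊮ a ∧ (b ∨ a) since v fails a.
w: forces it.
Worlds forcing the formula: {w}.

1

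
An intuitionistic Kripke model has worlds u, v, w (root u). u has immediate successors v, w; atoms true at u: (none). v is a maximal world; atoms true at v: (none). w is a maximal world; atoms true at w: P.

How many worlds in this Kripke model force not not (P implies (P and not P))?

u: does not force it — u does not force not not (P implies (P and not P)) since w is accessible from u and w forces not (P implies (P and not P)).
v: forces it.
w: does not force it — w does not force not not (P implies (P and not P)) since w is accessible from w and w forces not (P implies (P and not P)).
Worlds forcing the formula: {v}.

1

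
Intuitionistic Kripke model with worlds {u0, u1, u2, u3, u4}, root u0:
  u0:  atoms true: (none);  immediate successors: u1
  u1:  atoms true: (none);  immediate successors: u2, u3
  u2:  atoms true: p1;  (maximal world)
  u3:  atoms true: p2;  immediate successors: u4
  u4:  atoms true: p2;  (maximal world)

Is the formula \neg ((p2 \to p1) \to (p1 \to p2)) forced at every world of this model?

No

Not every world: u0 \nVdash \neg ((p2 \to p1) \to (p1 \to p2)).
u0 \nVdash \neg ((p2 \to p1) \to (p1 \to p2)) since u3 is accessible from u0 and u3 \Vdash (p2 \to p1) \to (p1 \to p2).
u3 \Vdash (p2 \to p1) \to (p1 \to p2) vacuously: no world accessible from u3 forces the antecedent p2 \to p1.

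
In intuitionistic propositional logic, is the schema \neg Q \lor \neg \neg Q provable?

This is the weak law of excluded middle, which is not intuitionistically valid.
A Kripke countermodel: worlds 0, 1, 2; order generated by 0 \le 1, 0 \le 2; atoms true at each world — 0:{}; 1:{Q}; 2:{}.
0 \nVdash \neg Q \lor \neg \neg Q: neither disjunct is forced at 0.
0 \nVdash \neg Q since 1 is accessible from 0 and 1 \Vdash Q.
So the root 0 does not force the formula.

No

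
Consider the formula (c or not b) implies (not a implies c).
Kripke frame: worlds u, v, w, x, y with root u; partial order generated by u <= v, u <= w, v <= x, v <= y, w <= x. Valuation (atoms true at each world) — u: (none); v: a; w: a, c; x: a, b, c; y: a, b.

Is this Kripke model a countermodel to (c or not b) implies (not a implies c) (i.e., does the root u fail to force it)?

u forces (c or not b) implies (not a implies c): every world accessible from u that forces c or not b (namely w, x) also forces not a implies c.
So the root u forces (c or not b) implies (not a implies c); the model is not a countermodel.

No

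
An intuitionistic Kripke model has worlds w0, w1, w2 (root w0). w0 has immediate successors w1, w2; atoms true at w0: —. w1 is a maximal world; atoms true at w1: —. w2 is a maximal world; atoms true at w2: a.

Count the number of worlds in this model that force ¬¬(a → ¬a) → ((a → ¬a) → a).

w0: does not force it — w0 ⊮ ¬¬(a → ¬a) → ((a → ¬a) → a): at the accessible world w1, w1 ⊩ ¬¬(a → ¬a) but w1 ⊮ (a → ¬a) → a.
w1: does not force it — w1 ⊮ ¬¬(a → ¬a) → ((a → ¬a) → a): already at w1 itself, w1 ⊩ ¬¬(a → ¬a) but w1 ⊮ (a → ¬a) → a.
w2: forces it.
Worlds forcing the formula: {w2}.

1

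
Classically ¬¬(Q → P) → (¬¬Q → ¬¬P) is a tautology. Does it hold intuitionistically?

Yes

This is the distribution of double negation over implication, which is intuitionistically derivable.
Assume ¬¬(Q → P) and ¬¬Q; suppose ¬P. Then Q → P would give ¬Q (by contraposition), contradicting ¬¬Q; so ¬(Q → P), contradicting ¬¬(Q → P). Hence ¬¬P.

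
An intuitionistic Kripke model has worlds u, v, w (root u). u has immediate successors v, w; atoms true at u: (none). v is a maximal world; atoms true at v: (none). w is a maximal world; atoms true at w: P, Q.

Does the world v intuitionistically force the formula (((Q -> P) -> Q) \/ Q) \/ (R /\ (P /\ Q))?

No

v ||-/- (((Q -> P) -> Q) \/ Q) \/ (R /\ (P /\ Q)): neither disjunct is forced at v.
v ||-/- ((Q -> P) -> Q) \/ Q: neither disjunct is forced at v.
v ||-/- (Q -> P) -> Q: already at v itself, v ||- Q -> P but v ||-/- Q.
v lacks atom Q, so v ||-/- Q.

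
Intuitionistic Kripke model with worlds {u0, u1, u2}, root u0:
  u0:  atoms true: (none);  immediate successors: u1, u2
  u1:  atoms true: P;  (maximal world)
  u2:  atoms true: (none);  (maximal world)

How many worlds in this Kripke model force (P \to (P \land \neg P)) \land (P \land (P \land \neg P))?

0

u0: does not force it — u0 \nVdash (P \to (P \land \neg P)) \land (P \land (P \land \neg P)) since u0 fails P \to (P \land \neg P).
u1: does not force it.
u2: does not force it.
Worlds forcing the formula: { }.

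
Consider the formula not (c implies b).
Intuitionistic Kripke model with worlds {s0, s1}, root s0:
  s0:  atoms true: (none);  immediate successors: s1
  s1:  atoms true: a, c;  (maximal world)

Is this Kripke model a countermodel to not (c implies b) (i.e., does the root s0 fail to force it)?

No

s0 forces not (c implies b): no world accessible from s0 forces c implies b.
So the root s0 forces not (c implies b); the model is not a countermodel.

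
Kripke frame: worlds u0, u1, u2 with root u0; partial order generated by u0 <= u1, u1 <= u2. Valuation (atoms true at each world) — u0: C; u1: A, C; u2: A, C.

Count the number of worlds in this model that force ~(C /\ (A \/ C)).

0

u0: does not force it — u0 ||-/- ~(C /\ (A \/ C)) since u0 is accessible from u0 and u0 ||- C /\ (A \/ C).
u1: does not force it — u1 ||-/- ~(C /\ (A \/ C)) since u1 is accessible from u1 and u1 ||- C /\ (A \/ C).
u2: does not force it — u2 ||-/- ~(C /\ (A \/ C)) since u2 is accessible from u2 and u2 ||- C /\ (A \/ C).
Worlds forcing the formula: { }.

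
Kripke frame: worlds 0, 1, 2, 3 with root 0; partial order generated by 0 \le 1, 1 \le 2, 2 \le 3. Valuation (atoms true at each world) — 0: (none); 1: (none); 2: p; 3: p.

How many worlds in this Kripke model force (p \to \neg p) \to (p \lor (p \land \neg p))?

0: forces it.
1: forces it.
2: forces it.
3: forces it.
Worlds forcing the formula: {0, 1, 2, 3}.

4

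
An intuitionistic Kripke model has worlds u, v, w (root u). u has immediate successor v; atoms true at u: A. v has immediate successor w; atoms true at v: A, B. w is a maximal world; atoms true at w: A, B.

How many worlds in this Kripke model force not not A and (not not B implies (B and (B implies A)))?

2

u: does not force it — u does not force not not A and (not not B implies (B and (B implies A))) since u fails not not B implies (B and (B implies A)).
v: forces it.
w: forces it.
Worlds forcing the formula: {v, w}.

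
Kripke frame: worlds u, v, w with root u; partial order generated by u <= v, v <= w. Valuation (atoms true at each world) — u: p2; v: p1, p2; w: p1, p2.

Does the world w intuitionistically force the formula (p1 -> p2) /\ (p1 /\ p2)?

w ||- (p1 -> p2) /\ (p1 /\ p2) since w forces both conjuncts.

Yes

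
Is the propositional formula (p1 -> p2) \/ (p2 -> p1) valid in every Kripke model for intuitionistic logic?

No

This is the Gödel–Dummett linearity axiom, which is not intuitionistically valid.
A Kripke countermodel: worlds w0, w1, w2; order generated by w0 <= w1, w0 <= w2; atoms true at each world — w0:{}; w1:{p1}; w2:{p2}.
w0 ||-/- (p1 -> p2) \/ (p2 -> p1): neither disjunct is forced at w0.
w0 ||-/- p1 -> p2: at the accessible world w1, w1 ||- p1 but w1 ||-/- p2.
w1 lacks atom p2, so w1 ||-/- p2.
So the root w0 does not force the formula.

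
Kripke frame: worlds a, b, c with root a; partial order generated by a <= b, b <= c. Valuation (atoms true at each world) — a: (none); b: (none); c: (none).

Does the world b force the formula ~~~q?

b ||- ~~~q: no world accessible from b forces ~~q.

Yes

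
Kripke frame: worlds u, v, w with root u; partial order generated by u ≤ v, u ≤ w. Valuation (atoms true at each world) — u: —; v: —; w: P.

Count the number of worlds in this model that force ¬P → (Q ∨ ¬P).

3

u: forces it.
v: forces it.
w: forces it.
Worlds forcing the formula: {u, v, w}.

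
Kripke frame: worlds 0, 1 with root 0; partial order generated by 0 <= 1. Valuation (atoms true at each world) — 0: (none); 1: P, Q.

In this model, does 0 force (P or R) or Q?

No

0 does not force (P or R) or Q: neither disjunct is forced at 0.
0 does not force P or R: neither disjunct is forced at 0.
0 lacks atom P, so 0 does not force P.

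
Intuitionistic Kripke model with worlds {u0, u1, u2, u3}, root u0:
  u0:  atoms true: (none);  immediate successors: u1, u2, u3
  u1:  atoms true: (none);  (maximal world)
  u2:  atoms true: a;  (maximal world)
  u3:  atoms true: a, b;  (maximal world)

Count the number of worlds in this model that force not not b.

u0: does not force it — u0 does not force not not b since u1 is accessible from u0 and u1 forces not b.
u1: does not force it — u1 does not force not not b since u1 is accessible from u1 and u1 forces not b.
u2: does not force it — u2 does not force not not b since u2 is accessible from u2 and u2 forces not b.
u3: forces it.
Worlds forcing the formula: {u3}.

1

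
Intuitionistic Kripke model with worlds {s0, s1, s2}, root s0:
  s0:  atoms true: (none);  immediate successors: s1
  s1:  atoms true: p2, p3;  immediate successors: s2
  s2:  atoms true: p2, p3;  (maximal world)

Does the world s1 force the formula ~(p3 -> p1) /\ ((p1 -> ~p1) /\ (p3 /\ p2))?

Yes

s1 ||- ~(p3 -> p1) /\ ((p1 -> ~p1) /\ (p3 /\ p2)) since s1 forces both conjuncts.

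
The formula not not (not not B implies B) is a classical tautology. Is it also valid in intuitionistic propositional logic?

Yes

This is the double negation of double-negation elimination, which is intuitionistically derivable.
By Glivenko's theorem the double negation of any classical propositional tautology is intuitionistically provable; not not B implies B is classically a tautology.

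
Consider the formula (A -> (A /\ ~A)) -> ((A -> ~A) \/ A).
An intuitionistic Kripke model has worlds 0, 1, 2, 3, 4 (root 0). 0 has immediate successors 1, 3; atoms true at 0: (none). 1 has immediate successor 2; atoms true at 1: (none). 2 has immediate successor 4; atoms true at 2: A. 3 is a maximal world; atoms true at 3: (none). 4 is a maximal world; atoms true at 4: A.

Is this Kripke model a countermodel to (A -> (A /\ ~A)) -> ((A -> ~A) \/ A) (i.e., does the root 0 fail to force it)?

No

0 ||- (A -> (A /\ ~A)) -> ((A -> ~A) \/ A): every world accessible from 0 that forces A -> (A /\ ~A) (namely 3) also forces (A -> ~A) \/ A.
So the root 0 forces (A -> (A /\ ~A)) -> ((A -> ~A) \/ A); the model is not a countermodel.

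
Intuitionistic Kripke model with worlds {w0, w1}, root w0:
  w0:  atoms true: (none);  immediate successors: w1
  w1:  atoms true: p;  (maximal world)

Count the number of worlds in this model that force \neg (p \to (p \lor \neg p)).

w0: does not force it — w0 \nVdash \neg (p \to (p \lor \neg p)) since w0 is accessible from w0 and w0 \Vdash p \to (p \lor \neg p).
w1: does not force it.
Worlds forcing the formula: { }.

0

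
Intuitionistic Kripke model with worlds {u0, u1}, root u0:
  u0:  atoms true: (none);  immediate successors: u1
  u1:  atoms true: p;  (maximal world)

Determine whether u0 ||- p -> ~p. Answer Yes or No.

u0 ||-/- p -> ~p: at the accessible world u1, u1 ||- p but u1 ||-/- ~p.
u1 ||-/- ~p since u1 is accessible from u1 and u1 ||- p.

No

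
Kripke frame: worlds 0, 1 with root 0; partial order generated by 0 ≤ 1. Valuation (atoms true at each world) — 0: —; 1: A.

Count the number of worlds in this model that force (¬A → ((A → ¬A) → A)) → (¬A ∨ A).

1

0: does not force it — 0 ⊮ (¬A → ((A → ¬A) → A)) → (¬A ∨ A): already at 0 itself, 0 ⊩ ¬A → ((A → ¬A) → A) but 0 ⊮ ¬A ∨ A.
1: forces it.
Worlds forcing the formula: {1}.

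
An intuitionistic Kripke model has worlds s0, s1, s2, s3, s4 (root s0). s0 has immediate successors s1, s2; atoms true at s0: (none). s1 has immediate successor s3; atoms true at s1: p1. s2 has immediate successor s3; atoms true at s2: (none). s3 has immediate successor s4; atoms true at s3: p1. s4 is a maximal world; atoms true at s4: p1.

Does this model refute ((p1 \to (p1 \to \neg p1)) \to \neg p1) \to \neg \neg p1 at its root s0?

s0 \Vdash ((p1 \to (p1 \to \neg p1)) \to \neg p1) \to \neg \neg p1: every world accessible from s0 that forces (p1 \to (p1 \to \neg p1)) \to \neg p1 (namely s0, s1, s2, s3, s4) also forces \neg \neg p1.
So the root s0 forces ((p1 \to (p1 \to \neg p1)) \to \neg p1) \to \neg \neg p1; the model is not a countermodel.

No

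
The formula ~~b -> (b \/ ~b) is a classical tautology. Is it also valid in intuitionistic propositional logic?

No

This is a variant of double-negation elimination (deriving excluded middle from double negation), which is not intuitionistically valid.
A Kripke countermodel: worlds u, v; order generated by u <= v; atoms true at each world — u:{}; v:{b}.
u ||-/- ~~b -> (b \/ ~b): already at u itself, u ||- ~~b but u ||-/- b \/ ~b.
u ||-/- b \/ ~b: neither disjunct is forced at u.
u lacks atom b, so u ||-/- b.
So the root u does not force the formula.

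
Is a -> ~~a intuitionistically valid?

Yes

This is double-negation introduction, which is intuitionistically derivable.
If a world forces a then every accessible world forces a (persistence), so none forces ~a; hence ~~a.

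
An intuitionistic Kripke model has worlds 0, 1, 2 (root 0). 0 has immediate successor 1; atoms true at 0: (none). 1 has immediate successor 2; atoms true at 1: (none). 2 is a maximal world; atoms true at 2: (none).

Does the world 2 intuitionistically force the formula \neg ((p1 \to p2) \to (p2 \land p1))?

Yes

2 \Vdash \neg ((p1 \to p2) \to (p2 \land p1)): no world accessible from 2 forces (p1 \to p2) \to (p2 \land p1).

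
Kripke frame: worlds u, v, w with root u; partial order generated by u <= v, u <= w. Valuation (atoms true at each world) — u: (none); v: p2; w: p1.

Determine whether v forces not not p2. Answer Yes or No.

v forces not not p2: no world accessible from v forces not p2.

Yes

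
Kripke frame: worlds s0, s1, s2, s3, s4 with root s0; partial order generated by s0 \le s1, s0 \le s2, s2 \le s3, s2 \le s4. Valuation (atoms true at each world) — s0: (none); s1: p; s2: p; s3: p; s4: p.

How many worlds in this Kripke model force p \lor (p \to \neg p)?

s0: does not force it — s0 \nVdash p \lor (p \to \neg p): neither disjunct is forced at s0.
s1: forces it.
s2: forces it.
s3: forces it.
s4: forces it.
Worlds forcing the formula: {s1, s2, s3, s4}.

4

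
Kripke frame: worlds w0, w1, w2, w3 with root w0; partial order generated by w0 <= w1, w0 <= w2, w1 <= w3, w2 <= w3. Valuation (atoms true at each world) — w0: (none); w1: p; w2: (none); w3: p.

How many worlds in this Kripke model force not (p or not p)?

w0: does not force it — w0 does not force not (p or not p) since w1 is accessible from w0 and w1 forces p or not p.
w1: does not force it — w1 does not force not (p or not p) since w1 is accessible from w1 and w1 forces p or not p.
w2: does not force it.
w3: does not force it.
Worlds forcing the formula: { }.

0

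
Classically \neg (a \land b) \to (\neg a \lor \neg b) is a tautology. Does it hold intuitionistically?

No

This is the constructively invalid direction of De Morgan's law for conjunction, which is not intuitionistically valid.
A Kripke countermodel: worlds u, v, w; order generated by u \le v, u \le w; atoms true at each world — u:{}; v:{a}; w:{b}.
u \nVdash \neg (a \land b) \to (\neg a \lor \neg b): already at u itself, u \Vdash \neg (a \land b) but u \nVdash \neg a \lor \neg b.
u \nVdash \neg a \lor \neg b: neither disjunct is forced at u.
u \nVdash \neg a since v is accessible from u and v \Vdash a.
So the root u does not force the formula.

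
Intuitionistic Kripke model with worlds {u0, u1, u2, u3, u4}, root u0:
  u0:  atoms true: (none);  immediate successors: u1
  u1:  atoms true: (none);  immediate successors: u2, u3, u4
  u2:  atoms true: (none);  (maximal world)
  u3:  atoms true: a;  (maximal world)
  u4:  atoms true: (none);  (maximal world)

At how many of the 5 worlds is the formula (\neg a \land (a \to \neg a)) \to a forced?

1

u0: does not force it — u0 \nVdash (\neg a \land (a \to \neg a)) \to a: at the accessible world u2, u2 \Vdash \neg a \land (a \to \neg a) but u2 \nVdash a.
u1: does not force it.
u2: does not force it.
u3: forces it.
u4: does not force it.
Worlds forcing the formula: {u3}.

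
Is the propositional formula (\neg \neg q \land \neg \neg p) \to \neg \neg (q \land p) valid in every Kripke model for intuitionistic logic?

Yes

This is the distribution of double negation over conjunction, which is intuitionistically derivable.
Assume \neg \neg q, \neg \neg p, and \neg (q \land p). From q we'd get \neg p (since q \land p is refuted), contradicting \neg \neg p; so \neg q, contradicting \neg \neg q.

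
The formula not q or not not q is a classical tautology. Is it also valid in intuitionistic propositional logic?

No

This is the weak law of excluded middle, which is not intuitionistically valid.
A Kripke countermodel: worlds u, v, w; order generated by u <= v, u <= w; atoms true at each world — u:{}; v:{q}; w:{}.
u does not force not q or not not q: neither disjunct is forced at u.
u does not force not q since v is accessible from u and v forces q.
So the root u does not force the formula.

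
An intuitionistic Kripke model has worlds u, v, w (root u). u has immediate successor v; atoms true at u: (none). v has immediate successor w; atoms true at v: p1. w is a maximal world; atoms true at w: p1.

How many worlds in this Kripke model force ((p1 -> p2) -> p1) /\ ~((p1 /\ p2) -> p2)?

0

u: does not force it — u ||-/- ((p1 -> p2) -> p1) /\ ~((p1 /\ p2) -> p2) since u fails ~((p1 /\ p2) -> p2).
v: does not force it — v ||-/- ((p1 -> p2) -> p1) /\ ~((p1 /\ p2) -> p2) since v fails ~((p1 /\ p2) -> p2).
w: does not force it — w ||-/- ((p1 -> p2) -> p1) /\ ~((p1 /\ p2) -> p2) since w fails ~((p1 /\ p2) -> p2).
Worlds forcing the formula: { }.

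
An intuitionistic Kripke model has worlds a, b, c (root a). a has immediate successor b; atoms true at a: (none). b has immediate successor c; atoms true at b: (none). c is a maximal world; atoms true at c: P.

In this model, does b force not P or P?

No

b does not force not P or P: neither disjunct is forced at b.
b does not force not P since c is accessible from b and c forces P.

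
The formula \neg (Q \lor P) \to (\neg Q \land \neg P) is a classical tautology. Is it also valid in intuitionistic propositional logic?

This is a constructively valid De Morgan direction (negated disjunction to conjunction of negations), which is intuitionistically derivable.
From \neg (Q \lor P): if Q held then Q \lor P would, contradiction — so \neg Q; similarly \neg P.

Yes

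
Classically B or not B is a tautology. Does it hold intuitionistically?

This is the law of excluded middle, which is not intuitionistically valid.
A Kripke countermodel: worlds u0, u1; order generated by u0 <= u1; atoms true at each world — u0:{}; u1:{B}.
u0 does not force B or not B: neither disjunct is forced at u0.
u0 lacks atom B, so u0 does not force B.
So the root u0 does not force the formula.

No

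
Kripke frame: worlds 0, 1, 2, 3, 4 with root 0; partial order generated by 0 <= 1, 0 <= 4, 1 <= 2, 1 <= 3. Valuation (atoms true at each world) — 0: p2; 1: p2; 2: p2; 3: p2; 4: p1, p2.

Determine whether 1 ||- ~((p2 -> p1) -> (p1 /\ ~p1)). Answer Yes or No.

No

1 ||-/- ~((p2 -> p1) -> (p1 /\ ~p1)) since 1 is accessible from 1 and 1 ||- (p2 -> p1) -> (p1 /\ ~p1).
1 ||- (p2 -> p1) -> (p1 /\ ~p1) vacuously: no world accessible from 1 forces the antecedent p2 -> p1.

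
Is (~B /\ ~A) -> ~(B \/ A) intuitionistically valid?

This is a constructively valid De Morgan direction (conjunction of negations to negated disjunction), which is intuitionistically derivable.
If both ~B and ~A hold at a world, no accessible world forces B or forces A, so none forces B \/ A.

Yes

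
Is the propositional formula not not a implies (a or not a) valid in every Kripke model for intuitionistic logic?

This is a variant of double-negation elimination (deriving excluded middle from double negation), which is not intuitionistically valid.
A Kripke countermodel: worlds s0, s1; order generated by s0 <= s1; atoms true at each world — s0:{}; s1:{a}.
s0 does not force not not a implies (a or not a): already at s0 itself, s0 forces not not a but s0 does not force a or not a.
s0 does not force a or not a: neither disjunct is forced at s0.
s0 lacks atom a, so s0 does not force a.
So the root s0 does not force the formula.

No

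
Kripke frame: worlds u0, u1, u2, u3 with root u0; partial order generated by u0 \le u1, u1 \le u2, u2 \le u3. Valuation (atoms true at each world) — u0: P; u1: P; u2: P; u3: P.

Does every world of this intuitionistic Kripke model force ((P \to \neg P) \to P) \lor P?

Yes

u0 \Vdash ((P \to \neg P) \to P) \lor P via the disjunct (P \to \neg P) \to P.
Since the root u0 forces ((P \to \neg P) \to P) \lor P and forcing is persistent (monotone upward), every world forces it.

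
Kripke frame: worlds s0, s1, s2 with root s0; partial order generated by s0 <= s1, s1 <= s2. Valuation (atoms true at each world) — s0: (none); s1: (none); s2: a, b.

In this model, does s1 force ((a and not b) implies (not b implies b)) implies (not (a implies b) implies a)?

s1 forces ((a and not b) implies (not b implies b)) implies (not (a implies b) implies a): every world accessible from s1 that forces (a and not b) implies (not b implies b) (namely s1, s2) also forces not (a implies b) implies a.

Yes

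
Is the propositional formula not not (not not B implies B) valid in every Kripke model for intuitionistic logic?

Yes

This is the double negation of double-negation elimination, which is intuitionistically derivable.
By Glivenko's theorem the double negation of any classical propositional tautology is intuitionistically provable; not not B implies B is classically a tautology.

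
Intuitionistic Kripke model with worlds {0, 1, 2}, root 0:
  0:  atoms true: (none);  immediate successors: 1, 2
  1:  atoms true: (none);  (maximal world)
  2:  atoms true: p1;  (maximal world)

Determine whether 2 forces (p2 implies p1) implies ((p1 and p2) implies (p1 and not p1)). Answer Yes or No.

Yes

2 forces (p2 implies p1) implies ((p1 and p2) implies (p1 and not p1)): every world accessible from 2 that forces p2 implies p1 (namely 2) also forces (p1 and p2) implies (p1 and not p1).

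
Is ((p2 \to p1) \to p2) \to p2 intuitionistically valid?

This is Peirce's law, which is not intuitionistically valid.
A Kripke countermodel: worlds w0, w1; order generated by w0 \le w1; atoms true at each world — w0:{}; w1:{p2}.
w0 \nVdash ((p2 \to p1) \to p2) \to p2: already at w0 itself, w0 \Vdash (p2 \to p1) \to p2 but w0 \nVdash p2.
w0 lacks atom p2, so w0 \nVdash p2.
So the root w0 does not force the formula.

No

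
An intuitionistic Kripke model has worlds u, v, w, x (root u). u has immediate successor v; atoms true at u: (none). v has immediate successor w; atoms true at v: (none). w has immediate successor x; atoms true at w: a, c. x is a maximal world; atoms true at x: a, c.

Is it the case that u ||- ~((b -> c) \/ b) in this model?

u ||-/- ~((b -> c) \/ b) since u is accessible from u and u ||- (b -> c) \/ b.
u ||- (b -> c) \/ b via the disjunct b -> c.

No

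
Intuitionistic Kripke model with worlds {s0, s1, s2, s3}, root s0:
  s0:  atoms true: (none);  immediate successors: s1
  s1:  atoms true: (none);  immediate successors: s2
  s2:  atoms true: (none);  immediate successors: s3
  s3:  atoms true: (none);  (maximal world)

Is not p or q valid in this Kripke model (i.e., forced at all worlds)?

Yes

s0 forces not p or q via the disjunct not p.
Since the root s0 forces not p or q and forcing is persistent (monotone upward), every world forces it.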